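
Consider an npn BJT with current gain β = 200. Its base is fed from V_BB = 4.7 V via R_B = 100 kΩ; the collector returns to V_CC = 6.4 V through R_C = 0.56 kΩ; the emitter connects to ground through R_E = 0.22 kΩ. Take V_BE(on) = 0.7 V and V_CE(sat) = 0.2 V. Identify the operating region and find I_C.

active; I_C ≈ 5.5 mA

Assume active. Base-emitter loop: I_B = (V_BB − V_BE)/(R_B + (β+1)R_E) = (4.7 − 0.7)/(100 + 201×0.22) = 0.0277 mA.
I_C = β·I_B = 200×0.0277 = 5.55 mA.
V_CE = V_CC − I_C·R_C − I_E·R_E = 6.4 − 5.55×0.56 − 5.57×0.22 = 2.07 V > V_CE(sat), so the active-region assumption holds.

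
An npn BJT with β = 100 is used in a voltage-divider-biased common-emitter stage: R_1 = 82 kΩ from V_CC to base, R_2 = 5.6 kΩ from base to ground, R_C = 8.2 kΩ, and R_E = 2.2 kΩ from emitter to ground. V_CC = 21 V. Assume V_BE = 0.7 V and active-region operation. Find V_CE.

Thevenize the base divider: V_Th = V_CC·R_2/(R_1+R_2) = 21×5.6/87.6 = 1.34 V, R_Th = R_1‖R_2 = 5.24 kΩ.
Base-emitter loop: V_Th = I_B·R_Th + V_BE + (β+1)I_B·R_E, so I_B = (1.34 − 0.7) / (5.24 + 101×2.2) = 0.00282 mA.
I_C = β·I_B = 100×0.00282 = 0.282 mA, and I_E = (β+1)I_B = 0.285 mA.
V_CE = V_CC − I_C·R_C − I_E·R_E = 21 − 0.282×8.2 − 0.285×2.2 = 18.1 V.
V_CE = 18.1 V > 0.2 V confirms active-region operation.

V_CE ≈ 18 V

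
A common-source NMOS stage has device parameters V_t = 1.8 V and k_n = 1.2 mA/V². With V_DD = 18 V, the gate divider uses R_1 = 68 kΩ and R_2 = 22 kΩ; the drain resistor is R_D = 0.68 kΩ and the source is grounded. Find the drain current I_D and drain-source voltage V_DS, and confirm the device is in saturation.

I_D ≈ 4.1 mA, V_DS ≈ 15 V

V_G = V_DD·R_2/(R_1+R_2) = 18×22/90 = 4.4 V. With the source grounded, V_GS = V_G = 4.4 V.
Assume saturation: I_D = (k_n/2)(V_GS − V_t)² = (1.2/2)×(4.4 − 1.8)² = 0.6×2.6² = 4.06 mA.
V_DS = V_DD − I_D·R_D = 18 − 4.06×0.68 = 15.2 V.
Saturation requires V_DS ≥ V_GS − V_t = 2.6 V; 15.2 ≥ 2.6 ✓.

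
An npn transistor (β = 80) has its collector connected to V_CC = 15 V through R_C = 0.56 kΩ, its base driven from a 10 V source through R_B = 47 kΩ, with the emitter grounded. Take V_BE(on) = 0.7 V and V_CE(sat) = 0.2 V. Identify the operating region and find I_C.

active; I_C ≈ 16 mA

Assume active. Base-emitter loop: I_B = (V_BB − V_BE)/R_B = (10 − 0.7)/47 = 0.198 mA.
I_C = β·I_B = 80×0.198 = 15.8 mA.
V_CE = V_CC − I_C·R_C = 15 − 15.8×0.56 = 6.14 V > V_CE(sat), so the active-region assumption holds.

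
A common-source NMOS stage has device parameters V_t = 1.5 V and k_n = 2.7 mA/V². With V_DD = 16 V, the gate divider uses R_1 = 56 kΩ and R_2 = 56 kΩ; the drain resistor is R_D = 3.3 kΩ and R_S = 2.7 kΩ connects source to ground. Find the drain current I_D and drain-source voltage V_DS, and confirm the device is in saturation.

V_G = V_DD·R_2/(R_1+R_2) = 16×56/112 = 8 V.
Assume saturation: I_D = (k_n/2)(V_GS − V_t)² with V_GS = V_G − I_D·R_S = 8 − 2.7·I_D.
Substituting gives 9.84·I_D² − 48.4·I_D + 57 = 0, with roots I_D = 1.96 or 2.96 mA.
The root I_D = 2.96 mA gives V_GS = 0.0204 V ≤ V_t, so take I_D = 1.96 mA.
Then V_GS = 2.71 V and V_DS = V_DD − I_D(R_D+R_S) = 16 − 1.96×6 = 4.23 V.
Saturation requires V_DS ≥ V_GS − V_t = 1.21 V; 4.23 ≥ 1.21 ✓.

I_D ≈ 2 mA, V_DS ≈ 4.2 V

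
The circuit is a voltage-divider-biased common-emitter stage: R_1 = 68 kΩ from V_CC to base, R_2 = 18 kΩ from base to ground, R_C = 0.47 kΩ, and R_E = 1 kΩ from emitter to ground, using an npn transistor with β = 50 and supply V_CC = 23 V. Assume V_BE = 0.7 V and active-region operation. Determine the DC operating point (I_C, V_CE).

I_C ≈ 3.2 mA, V_CE ≈ 18 V

Thevenize the base divider: V_Th = V_CC·R_2/(R_1+R_2) = 23×18/86 = 4.81 V, R_Th = R_1‖R_2 = 14.2 kΩ.
Base-emitter loop: V_Th = I_B·R_Th + V_BE + (β+1)I_B·R_E, so I_B = (4.81 − 0.7) / (14.2 + 51×1) = 0.0631 mA.
I_C = β·I_B = 50×0.0631 = 3.15 mA, and I_E = (β+1)I_B = 3.22 mA.
V_CE = V_CC − I_C·R_C − I_E·R_E = 23 − 3.15×0.47 − 3.22×1 = 18.3 V.
V_CE = 18.3 V > 0.2 V confirms active-region operation.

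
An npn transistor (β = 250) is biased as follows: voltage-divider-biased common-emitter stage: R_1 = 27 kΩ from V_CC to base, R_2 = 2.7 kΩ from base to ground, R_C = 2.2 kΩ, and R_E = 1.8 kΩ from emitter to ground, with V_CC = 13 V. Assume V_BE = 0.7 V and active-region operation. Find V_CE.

Thevenize the base divider: V_Th = V_CC·R_2/(R_1+R_2) = 13×2.7/29.7 = 1.18 V, R_Th = R_1‖R_2 = 2.45 kΩ.
Base-emitter loop: V_Th = I_B·R_Th + V_BE + (β+1)I_B·R_E, so I_B = (1.18 − 0.7) / (2.45 + 251×1.8) = 0.00106 mA.
I_C = β·I_B = 250×0.00106 = 0.265 mA, and I_E = (β+1)I_B = 0.266 mA.
V_CE = V_CC − I_C·R_C − I_E·R_E = 13 − 0.265×2.2 − 0.266×1.8 = 11.9 V.
V_CE = 11.9 V > 0.2 V confirms active-region operation.

V_CE ≈ 12 V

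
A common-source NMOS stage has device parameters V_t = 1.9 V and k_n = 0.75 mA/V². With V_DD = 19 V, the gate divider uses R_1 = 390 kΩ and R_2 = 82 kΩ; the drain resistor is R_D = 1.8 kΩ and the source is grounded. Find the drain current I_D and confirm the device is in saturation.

V_G = V_DD·R_2/(R_1+R_2) = 19×82/472 = 3.3 V. With the source grounded, V_GS = V_G = 3.3 V.
Assume saturation: I_D = (k_n/2)(V_GS − V_t)² = (0.75/2)×(3.3 − 1.9)² = 0.375×1.4² = 0.736 mA.
V_DS = V_DD − I_D·R_D = 19 − 0.736×1.8 = 17.7 V.
Saturation requires V_DS ≥ V_GS − V_t = 1.4 V; 17.7 ≥ 1.4 ✓.

I_D ≈ 0.74 mA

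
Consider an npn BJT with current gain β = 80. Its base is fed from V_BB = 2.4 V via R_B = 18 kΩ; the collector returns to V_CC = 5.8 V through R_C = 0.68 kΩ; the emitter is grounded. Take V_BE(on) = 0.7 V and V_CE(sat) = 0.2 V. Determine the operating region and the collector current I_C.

active; I_C ≈ 7.6 mA

Assume active. Base-emitter loop: I_B = (V_BB − V_BE)/R_B = (2.4 − 0.7)/18 = 0.0944 mA.
I_C = β·I_B = 80×0.0944 = 7.56 mA.
V_CE = V_CC − I_C·R_C = 5.8 − 7.56×0.68 = 0.662 V > V_CE(sat), so the active-region assumption holds.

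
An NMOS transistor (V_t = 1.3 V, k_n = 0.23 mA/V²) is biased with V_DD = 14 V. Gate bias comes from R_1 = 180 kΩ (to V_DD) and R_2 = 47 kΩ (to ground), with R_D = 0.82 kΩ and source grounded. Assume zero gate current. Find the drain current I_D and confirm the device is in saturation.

I_D ≈ 0.29 mA

V_G = V_DD·R_2/(R_1+R_2) = 14×47/227 = 2.9 V. With the source grounded, V_GS = V_G = 2.9 V.
Assume saturation: I_D = (k_n/2)(V_GS − V_t)² = (0.23/2)×(2.9 − 1.3)² = 0.115×1.6² = 0.294 mA.
V_DS = V_DD − I_D·R_D = 14 − 0.294×0.82 = 13.8 V.
Saturation requires V_DS ≥ V_GS − V_t = 1.6 V; 13.8 ≥ 1.6 ✓.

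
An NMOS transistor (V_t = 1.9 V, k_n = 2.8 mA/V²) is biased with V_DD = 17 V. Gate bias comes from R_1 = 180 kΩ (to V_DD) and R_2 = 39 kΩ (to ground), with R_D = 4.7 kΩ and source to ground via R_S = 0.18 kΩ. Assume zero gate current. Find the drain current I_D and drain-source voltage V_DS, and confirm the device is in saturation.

V_G = V_DD·R_2/(R_1+R_2) = 17×39/219 = 3.03 V.
Assume saturation: I_D = (k_n/2)(V_GS − V_t)² with V_GS = V_G − I_D·R_S = 3.03 − 0.18·I_D.
Substituting gives 0.0454·I_D² − 1.57·I_D + 1.78 = 0, with roots I_D = 1.17 or 33.4 mA.
The root I_D = 33.4 mA gives V_GS = -2.98 V ≤ V_t, so take I_D = 1.17 mA.
Then V_GS = 2.82 V and V_DS = V_DD − I_D(R_D+R_S) = 17 − 1.17×4.88 = 11.3 V.
Saturation requires V_DS ≥ V_GS − V_t = 0.916 V; 11.3 ≥ 0.916 ✓.

I_D ≈ 1.2 mA, V_DS ≈ 11 V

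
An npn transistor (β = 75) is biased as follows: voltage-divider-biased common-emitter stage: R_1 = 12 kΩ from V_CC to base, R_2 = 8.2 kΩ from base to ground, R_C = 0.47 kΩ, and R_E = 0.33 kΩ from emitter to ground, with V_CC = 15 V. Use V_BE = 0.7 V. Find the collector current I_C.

I_C ≈ 13 mA

Thevenize the base divider: V_Th = V_CC·R_2/(R_1+R_2) = 15×8.2/20.2 = 6.09 V, R_Th = R_1‖R_2 = 4.87 kΩ.
Base-emitter loop: V_Th = I_B·R_Th + V_BE + (β+1)I_B·R_E, so I_B = (6.09 − 0.7) / (4.87 + 76×0.33) = 0.18 mA.
I_C = β·I_B = 75×0.18 = 13.5 mA, and I_E = (β+1)I_B = 13.7 mA.
V_CE = V_CC − I_C·R_C − I_E·R_E = 15 − 13.5×0.47 − 13.7×0.33 = 4.14 V.
V_CE = 4.14 V > 0.2 V confirms active-region operation.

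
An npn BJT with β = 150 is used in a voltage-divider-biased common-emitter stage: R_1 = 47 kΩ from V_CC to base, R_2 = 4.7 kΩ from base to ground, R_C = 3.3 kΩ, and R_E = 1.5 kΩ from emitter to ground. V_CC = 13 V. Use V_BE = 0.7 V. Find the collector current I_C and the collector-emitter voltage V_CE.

I_C ≈ 0.31 mA, V_CE ≈ 11 V

Thevenize the base divider: V_Th = V_CC·R_2/(R_1+R_2) = 13×4.7/51.7 = 1.18 V, R_Th = R_1‖R_2 = 4.27 kΩ.
Base-emitter loop: V_Th = I_B·R_Th + V_BE + (β+1)I_B·R_E, so I_B = (1.18 − 0.7) / (4.27 + 151×1.5) = 0.00209 mA.
I_C = β·I_B = 150×0.00209 = 0.313 mA, and I_E = (β+1)I_B = 0.315 mA.
V_CE = V_CC − I_C·R_C − I_E·R_E = 13 − 0.313×3.3 − 0.315×1.5 = 11.5 V.
V_CE = 11.5 V > 0.2 V confirms active-region operation.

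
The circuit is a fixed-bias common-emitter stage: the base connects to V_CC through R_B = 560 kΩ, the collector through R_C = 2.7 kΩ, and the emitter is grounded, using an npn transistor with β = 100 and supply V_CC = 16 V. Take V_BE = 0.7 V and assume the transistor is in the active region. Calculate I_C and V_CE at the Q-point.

I_C ≈ 2.7 mA, V_CE ≈ 8.6 V

Base loop: V_CC = I_B·R_B + V_BE, so I_B = (16 − 0.7)/560 kΩ = 0.0273 mA.
In the active region I_C = β·I_B = 100 × 0.0273 = 2.73 mA.
Collector loop: V_CE = V_CC − I_C·R_C = 16 − 2.73×2.7 = 8.62 V.
Since V_CE = 8.62 V > V_CE(sat) ≈ 0.2 V, the transistor is in the active region as assumed.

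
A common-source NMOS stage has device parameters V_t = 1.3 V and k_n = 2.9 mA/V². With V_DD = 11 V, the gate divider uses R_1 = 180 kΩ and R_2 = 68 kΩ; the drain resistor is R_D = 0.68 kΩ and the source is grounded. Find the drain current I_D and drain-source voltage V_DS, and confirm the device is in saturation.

I_D ≈ 4.3 mA, V_DS ≈ 8.1 V

V_G = V_DD·R_2/(R_1+R_2) = 11×68/248 = 3.02 V. With the source grounded, V_GS = V_G = 3.02 V.
Assume saturation: I_D = (k_n/2)(V_GS − V_t)² = (2.9/2)×(3.02 − 1.3)² = 1.45×1.72² = 4.27 mA.
V_DS = V_DD − I_D·R_D = 11 − 4.27×0.68 = 8.1 V.
Saturation requires V_DS ≥ V_GS − V_t = 1.72 V; 8.1 ≥ 1.72 ✓.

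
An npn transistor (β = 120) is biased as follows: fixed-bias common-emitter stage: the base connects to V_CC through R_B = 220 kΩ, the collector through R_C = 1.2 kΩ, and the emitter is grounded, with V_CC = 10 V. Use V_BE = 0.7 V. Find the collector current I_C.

Base loop: V_CC = I_B·R_B + V_BE, so I_B = (10 − 0.7)/220 kΩ = 0.0423 mA.
In the active region I_C = β·I_B = 120 × 0.0423 = 5.07 mA.
Collector loop: V_CE = V_CC − I_C·R_C = 10 − 5.07×1.2 = 3.91 V.
Since V_CE = 3.91 V > V_CE(sat) ≈ 0.2 V, the transistor is in the active region as assumed.

I_C ≈ 5.1 mA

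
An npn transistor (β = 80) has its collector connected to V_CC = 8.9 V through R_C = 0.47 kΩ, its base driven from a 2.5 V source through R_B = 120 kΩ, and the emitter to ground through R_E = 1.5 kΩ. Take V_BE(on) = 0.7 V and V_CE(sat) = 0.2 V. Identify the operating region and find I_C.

active; I_C ≈ 0.6 mA

Assume active. Base-emitter loop: I_B = (V_BB − V_BE)/(R_B + (β+1)R_E) = (2.5 − 0.7)/(120 + 81×1.5) = 0.00745 mA.
I_C = β·I_B = 80×0.00745 = 0.596 mA.
V_CE = V_CC − I_C·R_C − I_E·R_E = 8.9 − 0.596×0.47 − 0.604×1.5 = 7.71 V > V_CE(sat), so the active-region assumption holds.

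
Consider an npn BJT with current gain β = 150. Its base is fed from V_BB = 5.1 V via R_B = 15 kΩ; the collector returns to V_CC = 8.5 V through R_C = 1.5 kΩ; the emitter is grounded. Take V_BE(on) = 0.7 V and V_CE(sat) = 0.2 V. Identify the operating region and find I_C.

Assume active: I_B = (5.1 − 0.7)/15 = 0.293 mA, giving I_C = β·I_B = 44 mA.
But then V_CE = 8.5 − 44×1.5 = -57.5 V < V_CE(sat) = 0.2 V — impossible in the active region.
So the transistor is saturated. With V_CE = 0.2 V, I_C = (V_CC − 0.2)/R_C = 8.3/1.5 = 5.53 mA.
Check: β·I_B = 44 mA > I_C = 5.53 mA, confirming saturation.

saturation; I_C ≈ 5.5 mA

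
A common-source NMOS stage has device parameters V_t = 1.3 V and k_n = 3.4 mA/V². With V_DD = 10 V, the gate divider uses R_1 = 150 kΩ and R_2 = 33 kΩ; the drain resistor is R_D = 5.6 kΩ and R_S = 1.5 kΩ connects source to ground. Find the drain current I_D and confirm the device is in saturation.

I_D ≈ 0.14 mA

V_G = V_DD·R_2/(R_1+R_2) = 10×33/183 = 1.8 V.
Assume saturation: I_D = (k_n/2)(V_GS − V_t)² with V_GS = V_G − I_D·R_S = 1.8 − 1.5·I_D.
Substituting gives 3.82·I_D² − 3.57·I_D + 0.431 = 0, with roots I_D = 0.143 or 0.79 mA.
The root I_D = 0.79 mA gives V_GS = 0.618 V ≤ V_t, so take I_D = 0.143 mA.
Then V_GS = 1.59 V and V_DS = V_DD − I_D(R_D+R_S) = 10 − 0.143×7.1 = 8.99 V.
Saturation requires V_DS ≥ V_GS − V_t = 0.29 V; 8.99 ≥ 0.29 ✓.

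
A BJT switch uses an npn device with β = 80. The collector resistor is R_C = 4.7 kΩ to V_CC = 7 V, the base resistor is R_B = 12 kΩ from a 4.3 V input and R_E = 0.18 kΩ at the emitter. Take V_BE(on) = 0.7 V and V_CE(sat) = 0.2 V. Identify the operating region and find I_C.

saturation; I_C ≈ 1.4 mA

Assume active: I_B = (4.3 − 0.7)/(12 + 81×0.18) = 0.135 mA, I_C = β·I_B = 10.8 mA.
Then V_CE = 7 − 10.8×4.7 − 11×0.18 = -45.9 V < 0.2 V — the active assumption fails.
Re-solve with V_CE = 0.2 V. KCL at the emitter: V_E/R_E = (V_BB−0.7−V_E)/R_B + (V_CC−0.2−V_E)/R_C, giving V_E = 0.299 V.
I_C = (V_CC − 0.2 − V_E)/R_C = (6.8 − 0.299)/4.7 = 1.38 mA.
Check: I_B = (3.6 − 0.299)/12 = 0.275 mA, and β·I_B = 22 mA > I_C, confirming saturation.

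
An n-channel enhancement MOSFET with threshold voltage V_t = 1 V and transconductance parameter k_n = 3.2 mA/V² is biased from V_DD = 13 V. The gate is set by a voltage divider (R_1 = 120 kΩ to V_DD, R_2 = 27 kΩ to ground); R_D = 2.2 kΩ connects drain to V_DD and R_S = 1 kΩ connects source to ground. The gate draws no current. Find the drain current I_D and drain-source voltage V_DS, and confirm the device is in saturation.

I_D ≈ 0.72 mA, V_DS ≈ 11 V

V_G = V_DD·R_2/(R_1+R_2) = 13×27/147 = 2.39 V.
Assume saturation: I_D = (k_n/2)(V_GS − V_t)² with V_GS = V_G − I_D·R_S = 2.39 − 1·I_D.
Substituting gives 1.6·I_D² − 5.44·I_D + 3.08 = 0, with roots I_D = 0.718 or 2.68 mA.
The root I_D = 2.68 mA gives V_GS = -0.295 V ≤ V_t, so take I_D = 0.718 mA.
Then V_GS = 1.67 V and V_DS = V_DD − I_D(R_D+R_S) = 13 − 0.718×3.2 = 10.7 V.
Saturation requires V_DS ≥ V_GS − V_t = 0.67 V; 10.7 ≥ 0.67 ✓.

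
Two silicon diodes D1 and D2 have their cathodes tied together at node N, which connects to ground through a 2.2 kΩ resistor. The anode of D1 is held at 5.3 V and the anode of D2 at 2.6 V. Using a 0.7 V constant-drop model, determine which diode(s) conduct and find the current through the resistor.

Only D1 conducts; I_R ≈ 2.1 mA

Assume both conduct. Then node N would need to be at both 5.3−0.7 = 4.6 V and 2.6−0.7 = 1.9 V, which is impossible.
Assume only D1 conducts: V_N = 5.3 − 0.7 = 4.6 V, so I_R = 4.6/2.2 = 2.09 mA.
Check D2: its anode-to-cathode voltage is 2.6 − 4.6 = -2 V < 0.7 V, so it is off. The assumption is consistent.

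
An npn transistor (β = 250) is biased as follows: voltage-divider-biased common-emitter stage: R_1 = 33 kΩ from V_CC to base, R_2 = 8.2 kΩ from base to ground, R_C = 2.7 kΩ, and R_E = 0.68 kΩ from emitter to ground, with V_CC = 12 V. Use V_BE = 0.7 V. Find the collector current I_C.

I_C ≈ 2.4 mA

Thevenize the base divider: V_Th = V_CC·R_2/(R_1+R_2) = 12×8.2/41.2 = 2.39 V, R_Th = R_1‖R_2 = 6.57 kΩ.
Base-emitter loop: V_Th = I_B·R_Th + V_BE + (β+1)I_B·R_E, so I_B = (2.39 − 0.7) / (6.57 + 251×0.68) = 0.00953 mA.
I_C = β·I_B = 250×0.00953 = 2.38 mA, and I_E = (β+1)I_B = 2.39 mA.
V_CE = V_CC − I_C·R_C − I_E·R_E = 12 − 2.38×2.7 − 2.39×0.68 = 3.94 V.
V_CE = 3.94 V > 0.2 V confirms active-region operation.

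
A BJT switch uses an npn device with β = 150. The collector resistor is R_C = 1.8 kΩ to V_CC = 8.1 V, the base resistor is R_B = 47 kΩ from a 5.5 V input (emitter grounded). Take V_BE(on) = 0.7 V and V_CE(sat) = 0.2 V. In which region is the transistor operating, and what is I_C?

Assume active: I_B = (5.5 − 0.7)/47 = 0.102 mA, giving I_C = β·I_B = 15.3 mA.
But then V_CE = 8.1 − 15.3×1.8 = -19.5 V < V_CE(sat) = 0.2 V — impossible in the active region.
So the transistor is saturated. With V_CE = 0.2 V, I_C = (V_CC − 0.2)/R_C = 7.9/1.8 = 4.39 mA.
Check: β·I_B = 15.3 mA > I_C = 4.39 mA, confirming saturation.

saturation; I_C ≈ 4.4 mA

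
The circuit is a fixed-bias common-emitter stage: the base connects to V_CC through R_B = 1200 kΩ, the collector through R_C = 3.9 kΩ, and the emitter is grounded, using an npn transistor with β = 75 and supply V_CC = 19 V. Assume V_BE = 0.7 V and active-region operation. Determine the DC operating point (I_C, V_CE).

I_C ≈ 1.1 mA, V_CE ≈ 15 V

Base loop: V_CC = I_B·R_B + V_BE, so I_B = (19 − 0.7)/1200 kΩ = 0.0153 mA.
In the active region I_C = β·I_B = 75 × 0.0153 = 1.14 mA.
Collector loop: V_CE = V_CC − I_C·R_C = 19 − 1.14×3.9 = 14.5 V.
Since V_CE = 14.5 V > V_CE(sat) ≈ 0.2 V, the transistor is in the active region as assumed.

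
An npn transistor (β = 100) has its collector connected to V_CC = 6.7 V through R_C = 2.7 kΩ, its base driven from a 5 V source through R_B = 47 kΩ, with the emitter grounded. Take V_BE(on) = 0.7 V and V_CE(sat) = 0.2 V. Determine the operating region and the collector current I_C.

saturation; I_C ≈ 2.4 mA

Assume active: I_B = (5 − 0.7)/47 = 0.0915 mA, giving I_C = β·I_B = 9.15 mA.
But then V_CE = 6.7 − 9.15×2.7 = -18 V < V_CE(sat) = 0.2 V — impossible in the active region.
So the transistor is saturated. With V_CE = 0.2 V, I_C = (V_CC − 0.2)/R_C = 6.5/2.7 = 2.41 mA.
Check: β·I_B = 9.15 mA > I_C = 2.41 mA, confirming saturation.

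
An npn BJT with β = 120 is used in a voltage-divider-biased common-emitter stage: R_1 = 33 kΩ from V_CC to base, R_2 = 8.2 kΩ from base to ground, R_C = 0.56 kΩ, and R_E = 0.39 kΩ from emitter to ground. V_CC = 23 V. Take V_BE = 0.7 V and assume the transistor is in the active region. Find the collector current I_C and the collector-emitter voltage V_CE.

I_C ≈ 8.7 mA, V_CE ≈ 15 V

Thevenize the base divider: V_Th = V_CC·R_2/(R_1+R_2) = 23×8.2/41.2 = 4.58 V, R_Th = R_1‖R_2 = 6.57 kΩ.
Base-emitter loop: V_Th = I_B·R_Th + V_BE + (β+1)I_B·R_E, so I_B = (4.58 − 0.7) / (6.57 + 121×0.39) = 0.0721 mA.
I_C = β·I_B = 120×0.0721 = 8.66 mA, and I_E = (β+1)I_B = 8.73 mA.
V_CE = V_CC − I_C·R_C − I_E·R_E = 23 − 8.66×0.56 − 8.73×0.39 = 14.7 V.
V_CE = 14.7 V > 0.2 V confirms active-region operation.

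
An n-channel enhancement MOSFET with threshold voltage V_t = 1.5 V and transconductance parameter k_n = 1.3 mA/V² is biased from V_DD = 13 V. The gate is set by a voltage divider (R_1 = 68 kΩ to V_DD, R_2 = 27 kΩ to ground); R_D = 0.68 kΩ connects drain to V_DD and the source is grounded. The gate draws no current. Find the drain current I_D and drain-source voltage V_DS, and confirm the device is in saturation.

I_D ≈ 3.1 mA, V_DS ≈ 11 V

V_G = V_DD·R_2/(R_1+R_2) = 13×27/95 = 3.69 V. With the source grounded, V_GS = V_G = 3.69 V.
Assume saturation: I_D = (k_n/2)(V_GS − V_t)² = (1.3/2)×(3.69 − 1.5)² = 0.65×2.19² = 3.13 mA.
V_DS = V_DD − I_D·R_D = 13 − 3.13×0.68 = 10.9 V.
Saturation requires V_DS ≥ V_GS − V_t = 2.19 V; 10.9 ≥ 2.19 ✓.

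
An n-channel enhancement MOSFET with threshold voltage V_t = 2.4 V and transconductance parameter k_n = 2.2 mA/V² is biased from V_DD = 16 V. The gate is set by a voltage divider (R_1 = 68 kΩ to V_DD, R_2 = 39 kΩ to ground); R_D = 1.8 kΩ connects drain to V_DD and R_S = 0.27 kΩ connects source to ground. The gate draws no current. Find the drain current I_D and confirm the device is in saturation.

I_D ≈ 4.9 mA

V_G = V_DD·R_2/(R_1+R_2) = 16×39/107 = 5.83 V.
Assume saturation: I_D = (k_n/2)(V_GS − V_t)² with V_GS = V_G − I_D·R_S = 5.83 − 0.27·I_D.
Substituting gives 0.0802·I_D² − 3.04·I_D + 13 = 0, with roots I_D = 4.9 or 33 mA.
The root I_D = 33 mA gives V_GS = -3.08 V ≤ V_t, so take I_D = 4.9 mA.
Then V_GS = 4.51 V and V_DS = V_DD − I_D(R_D+R_S) = 16 − 4.9×2.07 = 5.86 V.
Saturation requires V_DS ≥ V_GS − V_t = 2.11 V; 5.86 ≥ 2.11 ✓.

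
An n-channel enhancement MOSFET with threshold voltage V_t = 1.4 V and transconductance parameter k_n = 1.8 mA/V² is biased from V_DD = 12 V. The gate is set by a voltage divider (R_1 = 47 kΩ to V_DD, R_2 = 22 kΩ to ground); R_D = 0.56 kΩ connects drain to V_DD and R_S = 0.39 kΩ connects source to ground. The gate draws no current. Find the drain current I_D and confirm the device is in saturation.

I_D ≈ 2.2 mA

V_G = V_DD·R_2/(R_1+R_2) = 12×22/69 = 3.83 V.
Assume saturation: I_D = (k_n/2)(V_GS − V_t)² with V_GS = V_G − I_D·R_S = 3.83 − 0.39·I_D.
Substituting gives 0.137·I_D² − 2.7·I_D + 5.3 = 0, with roots I_D = 2.21 or 17.5 mA.
The root I_D = 17.5 mA gives V_GS = -3.01 V ≤ V_t, so take I_D = 2.21 mA.
Then V_GS = 2.97 V and V_DS = V_DD − I_D(R_D+R_S) = 12 − 2.21×0.95 = 9.9 V.
Saturation requires V_DS ≥ V_GS − V_t = 1.57 V; 9.9 ≥ 1.57 ✓.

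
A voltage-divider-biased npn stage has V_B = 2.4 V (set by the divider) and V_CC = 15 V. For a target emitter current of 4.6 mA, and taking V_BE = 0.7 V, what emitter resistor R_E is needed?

R_E ≈ 0.37 kΩ

V_E = V_B − V_BE = 2.4 − 0.7 = 1.7 V.
R_E = V_E / I_E = 1.7 / 4.6 = 0.37 kΩ.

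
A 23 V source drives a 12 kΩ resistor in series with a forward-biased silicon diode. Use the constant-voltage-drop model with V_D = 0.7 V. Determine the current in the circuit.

KVL around the loop: 23 = V_D + I·R = 0.7 + I × 12 kΩ.
So I = (23 − 0.7) / 12 kΩ = 22.3 / 12 = 1.86 mA.

I ≈ 1.9 mA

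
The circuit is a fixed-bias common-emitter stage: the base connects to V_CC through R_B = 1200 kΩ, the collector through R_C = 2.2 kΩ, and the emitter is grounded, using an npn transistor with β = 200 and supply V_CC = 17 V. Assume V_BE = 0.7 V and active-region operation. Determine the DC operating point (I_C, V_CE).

Base loop: V_CC = I_B·R_B + V_BE, so I_B = (17 − 0.7)/1200 kΩ = 0.0136 mA.
In the active region I_C = β·I_B = 200 × 0.0136 = 2.72 mA.
Collector loop: V_CE = V_CC − I_C·R_C = 17 − 2.72×2.2 = 11 V.
Since V_CE = 11 V > V_CE(sat) ≈ 0.2 V, the transistor is in the active region as assumed.

I_C ≈ 2.7 mA, V_CE ≈ 11 V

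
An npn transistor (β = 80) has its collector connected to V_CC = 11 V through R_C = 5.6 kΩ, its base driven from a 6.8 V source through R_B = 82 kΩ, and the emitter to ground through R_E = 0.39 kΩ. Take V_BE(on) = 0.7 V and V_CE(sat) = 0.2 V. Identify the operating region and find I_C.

Assume active: I_B = (6.8 − 0.7)/(82 + 81×0.39) = 0.0537 mA, I_C = β·I_B = 4.3 mA.
Then V_CE = 11 − 4.3×5.6 − 4.35×0.39 = -14.8 V < 0.2 V — the active assumption fails.
Re-solve with V_CE = 0.2 V. KCL at the emitter: V_E/R_E = (V_BB−0.7−V_E)/R_B + (V_CC−0.2−V_E)/R_C, giving V_E = 0.727 V.
I_C = (V_CC − 0.2 − V_E)/R_C = (10.8 − 0.727)/5.6 = 1.8 mA.
Check: I_B = (6.1 − 0.727)/82 = 0.0655 mA, and β·I_B = 5.24 mA > I_C, confirming saturation.

saturation; I_C ≈ 1.8 mA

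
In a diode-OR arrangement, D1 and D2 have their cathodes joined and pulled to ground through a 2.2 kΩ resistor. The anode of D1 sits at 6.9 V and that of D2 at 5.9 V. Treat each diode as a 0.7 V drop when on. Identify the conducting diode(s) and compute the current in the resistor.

Assume both conduct. Then node N would need to be at both 6.9−0.7 = 6.2 V and 5.9−0.7 = 5.2 V, which is impossible.
Assume only D1 conducts: V_N = 6.9 − 0.7 = 6.2 V, so I_R = 6.2/2.2 = 2.82 mA.
Check D2: its anode-to-cathode voltage is 5.9 − 6.2 = -0.3 V < 0.7 V, so it is off. The assumption is consistent.

Only D1 conducts; I_R ≈ 2.8 mA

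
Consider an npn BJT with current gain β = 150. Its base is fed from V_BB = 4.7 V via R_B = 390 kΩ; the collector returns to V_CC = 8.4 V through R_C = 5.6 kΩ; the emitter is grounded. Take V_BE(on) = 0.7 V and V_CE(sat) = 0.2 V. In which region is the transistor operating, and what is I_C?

Assume active: I_B = (4.7 − 0.7)/390 = 0.0103 mA, giving I_C = β·I_B = 1.54 mA.
But then V_CE = 8.4 − 1.54×5.6 = -0.215 V < V_CE(sat) = 0.2 V — impossible in the active region.
So the transistor is saturated. With V_CE = 0.2 V, I_C = (V_CC − 0.2)/R_C = 8.2/5.6 = 1.46 mA.
Check: β·I_B = 1.54 mA > I_C = 1.46 mA, confirming saturation.

saturation; I_C ≈ 1.5 mA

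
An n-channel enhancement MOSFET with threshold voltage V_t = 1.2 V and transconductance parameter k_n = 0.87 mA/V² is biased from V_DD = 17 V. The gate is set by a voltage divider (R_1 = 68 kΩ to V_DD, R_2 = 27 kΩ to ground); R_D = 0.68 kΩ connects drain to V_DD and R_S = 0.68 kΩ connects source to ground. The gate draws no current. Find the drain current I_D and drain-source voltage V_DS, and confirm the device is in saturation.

V_G = V_DD·R_2/(R_1+R_2) = 17×27/95 = 4.83 V.
Assume saturation: I_D = (k_n/2)(V_GS − V_t)² with V_GS = V_G − I_D·R_S = 4.83 − 0.68·I_D.
Substituting gives 0.201·I_D² − 3.15·I_D + 5.74 = 0, with roots I_D = 2.11 or 13.5 mA.
The root I_D = 13.5 mA gives V_GS = -4.38 V ≤ V_t, so take I_D = 2.11 mA.
Then V_GS = 3.4 V and V_DS = V_DD − I_D(R_D+R_S) = 17 − 2.11×1.36 = 14.1 V.
Saturation requires V_DS ≥ V_GS − V_t = 2.2 V; 14.1 ≥ 2.2 ✓.

I_D ≈ 2.1 mA, V_DS ≈ 14 V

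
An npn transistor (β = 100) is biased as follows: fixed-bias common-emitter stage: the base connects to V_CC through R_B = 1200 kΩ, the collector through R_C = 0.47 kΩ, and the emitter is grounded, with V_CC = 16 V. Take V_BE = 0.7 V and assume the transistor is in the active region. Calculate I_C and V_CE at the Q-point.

I_C ≈ 1.3 mA, V_CE ≈ 15 V

Base loop: V_CC = I_B·R_B + V_BE, so I_B = (16 − 0.7)/1200 kΩ = 0.0128 mA.
In the active region I_C = β·I_B = 100 × 0.0128 = 1.28 mA.
Collector loop: V_CE = V_CC − I_C·R_C = 16 − 1.28×0.47 = 15.4 V.
Since V_CE = 15.4 V > V_CE(sat) ≈ 0.2 V, the transistor is in the active region as assumed.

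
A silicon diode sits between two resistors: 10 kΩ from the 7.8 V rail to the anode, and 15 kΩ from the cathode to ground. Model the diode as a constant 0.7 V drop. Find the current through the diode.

I ≈ 0.28 mA

The two resistors are in series with the diode, so KVL gives 7.8 = I·10 + 0.7 + I·15.
I = (7.8 − 0.7) / (10 + 15) kΩ = 7.1 / 25 = 0.284 mA.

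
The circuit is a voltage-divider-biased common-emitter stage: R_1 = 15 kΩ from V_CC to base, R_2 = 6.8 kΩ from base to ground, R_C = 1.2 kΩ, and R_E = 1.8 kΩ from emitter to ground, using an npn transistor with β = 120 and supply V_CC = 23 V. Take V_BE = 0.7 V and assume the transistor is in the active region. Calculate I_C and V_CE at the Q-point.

I_C ≈ 3.5 mA, V_CE ≈ 12 V

Thevenize the base divider: V_Th = V_CC·R_2/(R_1+R_2) = 23×6.8/21.8 = 7.17 V, R_Th = R_1‖R_2 = 4.68 kΩ.
Base-emitter loop: V_Th = I_B·R_Th + V_BE + (β+1)I_B·R_E, so I_B = (7.17 − 0.7) / (4.68 + 121×1.8) = 0.0291 mA.
I_C = β·I_B = 120×0.0291 = 3.49 mA, and I_E = (β+1)I_B = 3.52 mA.
V_CE = V_CC − I_C·R_C − I_E·R_E = 23 − 3.49×1.2 − 3.52×1.8 = 12.5 V.
V_CE = 12.5 V > 0.2 V confirms active-region operation.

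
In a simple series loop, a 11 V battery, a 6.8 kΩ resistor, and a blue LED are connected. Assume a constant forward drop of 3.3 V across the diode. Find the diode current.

I ≈ 1.1 mA

KVL around the loop: 11 = V_D + I·R = 3.3 + I × 6.8 kΩ.
So I = (11 − 3.3) / 6.8 kΩ = 7.7 / 6.8 = 1.13 mA.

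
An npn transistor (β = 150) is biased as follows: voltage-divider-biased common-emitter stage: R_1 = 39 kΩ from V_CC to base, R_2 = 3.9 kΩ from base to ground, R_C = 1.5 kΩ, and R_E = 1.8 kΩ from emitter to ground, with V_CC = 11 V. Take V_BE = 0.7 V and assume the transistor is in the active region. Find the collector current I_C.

Thevenize the base divider: V_Th = V_CC·R_2/(R_1+R_2) = 11×3.9/42.9 = 1 V, R_Th = R_1‖R_2 = 3.55 kΩ.
Base-emitter loop: V_Th = I_B·R_Th + V_BE + (β+1)I_B·R_E, so I_B = (1 − 0.7) / (3.55 + 151×1.8) = 0.00109 mA.
I_C = β·I_B = 150×0.00109 = 0.163 mA, and I_E = (β+1)I_B = 0.165 mA.
V_CE = V_CC − I_C·R_C − I_E·R_E = 11 − 0.163×1.5 − 0.165×1.8 = 10.5 V.
V_CE = 10.5 V > 0.2 V confirms active-region operation.

I_C ≈ 0.16 mA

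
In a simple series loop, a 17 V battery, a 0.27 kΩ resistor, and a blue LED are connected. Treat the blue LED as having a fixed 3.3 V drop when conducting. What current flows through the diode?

KVL around the loop: 17 = V_D + I·R = 3.3 + I × 0.27 kΩ.
So I = (17 − 3.3) / 0.27 kΩ = 13.7 / 0.27 = 50.7 mA.

I ≈ 51 mA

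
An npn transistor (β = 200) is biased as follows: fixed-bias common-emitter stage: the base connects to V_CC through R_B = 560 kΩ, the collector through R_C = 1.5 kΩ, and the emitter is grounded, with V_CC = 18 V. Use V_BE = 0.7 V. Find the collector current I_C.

Base loop: V_CC = I_B·R_B + V_BE, so I_B = (18 − 0.7)/560 kΩ = 0.0309 mA.
In the active region I_C = β·I_B = 200 × 0.0309 = 6.18 mA.
Collector loop: V_CE = V_CC − I_C·R_C = 18 − 6.18×1.5 = 8.73 V.
Since V_CE = 8.73 V > V_CE(sat) ≈ 0.2 V, the transistor is in the active region as assumed.

I_C ≈ 6.2 mA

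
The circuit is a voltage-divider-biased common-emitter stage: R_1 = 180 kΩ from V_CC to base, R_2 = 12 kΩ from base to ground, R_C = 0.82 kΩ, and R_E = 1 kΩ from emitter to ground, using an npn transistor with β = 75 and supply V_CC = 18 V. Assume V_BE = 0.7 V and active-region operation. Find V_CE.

V_CE ≈ 17 V

Thevenize the base divider: V_Th = V_CC·R_2/(R_1+R_2) = 18×12/192 = 1.12 V, R_Th = R_1‖R_2 = 11.2 kΩ.
Base-emitter loop: V_Th = I_B·R_Th + V_BE + (β+1)I_B·R_E, so I_B = (1.12 − 0.7) / (11.2 + 76×1) = 0.00487 mA.
I_C = β·I_B = 75×0.00487 = 0.365 mA, and I_E = (β+1)I_B = 0.37 mA.
V_CE = V_CC − I_C·R_C − I_E·R_E = 18 − 0.365×0.82 − 0.37×1 = 17.3 V.
V_CE = 17.3 V > 0.2 V confirms active-region operation.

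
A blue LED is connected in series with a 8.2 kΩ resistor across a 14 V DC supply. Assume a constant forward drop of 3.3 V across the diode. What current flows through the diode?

I ≈ 1.3 mA

KVL around the loop: 14 = V_D + I·R = 3.3 + I × 8.2 kΩ.
So I = (14 − 3.3) / 8.2 kΩ = 10.7 / 8.2 = 1.3 mA.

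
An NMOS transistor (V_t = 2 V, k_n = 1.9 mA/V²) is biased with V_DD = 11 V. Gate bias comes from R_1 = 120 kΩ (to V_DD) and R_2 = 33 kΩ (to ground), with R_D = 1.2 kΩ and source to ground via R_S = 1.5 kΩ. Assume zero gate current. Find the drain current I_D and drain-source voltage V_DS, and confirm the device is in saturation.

V_G = V_DD·R_2/(R_1+R_2) = 11×33/153 = 2.37 V.
Assume saturation: I_D = (k_n/2)(V_GS − V_t)² with V_GS = V_G − I_D·R_S = 2.37 − 1.5·I_D.
Substituting gives 2.14·I_D² − 2.06·I_D + 0.132 = 0, with roots I_D = 0.0689 or 0.896 mA.
The root I_D = 0.896 mA gives V_GS = 1.03 V ≤ V_t, so take I_D = 0.0689 mA.
Then V_GS = 2.27 V and V_DS = V_DD − I_D(R_D+R_S) = 11 − 0.0689×2.7 = 10.8 V.
Saturation requires V_DS ≥ V_GS − V_t = 0.269 V; 10.8 ≥ 0.269 ✓.

I_D ≈ 0.069 mA, V_DS ≈ 11 V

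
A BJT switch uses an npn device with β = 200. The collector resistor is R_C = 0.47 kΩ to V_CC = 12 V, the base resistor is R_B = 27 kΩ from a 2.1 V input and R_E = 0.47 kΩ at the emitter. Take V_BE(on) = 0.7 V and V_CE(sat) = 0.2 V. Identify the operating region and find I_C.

active; I_C ≈ 2.3 mA

Assume active. Base-emitter loop: I_B = (V_BB − V_BE)/(R_B + (β+1)R_E) = (2.1 − 0.7)/(27 + 201×0.47) = 0.0115 mA.
I_C = β·I_B = 200×0.0115 = 2.31 mA.
V_CE = V_CC − I_C·R_C − I_E·R_E = 12 − 2.31×0.47 − 2.32×0.47 = 9.83 V > V_CE(sat), so the active-region assumption holds.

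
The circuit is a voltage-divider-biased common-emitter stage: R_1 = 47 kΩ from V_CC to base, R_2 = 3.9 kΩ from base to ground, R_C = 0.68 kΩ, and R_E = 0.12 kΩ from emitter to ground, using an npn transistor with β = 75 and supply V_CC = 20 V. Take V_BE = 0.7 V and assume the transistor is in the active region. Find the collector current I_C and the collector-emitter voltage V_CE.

Thevenize the base divider: V_Th = V_CC·R_2/(R_1+R_2) = 20×3.9/50.9 = 1.53 V, R_Th = R_1‖R_2 = 3.6 kΩ.
Base-emitter loop: V_Th = I_B·R_Th + V_BE + (β+1)I_B·R_E, so I_B = (1.53 − 0.7) / (3.6 + 76×0.12) = 0.0654 mA.
I_C = β·I_B = 75×0.0654 = 4.91 mA, and I_E = (β+1)I_B = 4.97 mA.
V_CE = V_CC − I_C·R_C − I_E·R_E = 20 − 4.91×0.68 − 4.97×0.12 = 16.1 V.
V_CE = 16.1 V > 0.2 V confirms active-region operation.

I_C ≈ 4.9 mA, V_CE ≈ 16 V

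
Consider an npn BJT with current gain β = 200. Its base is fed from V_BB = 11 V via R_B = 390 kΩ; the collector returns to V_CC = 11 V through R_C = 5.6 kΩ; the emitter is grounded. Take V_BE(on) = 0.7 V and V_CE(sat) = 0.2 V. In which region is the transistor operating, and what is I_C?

saturation; I_C ≈ 1.9 mA

Assume active: I_B = (11 − 0.7)/390 = 0.0264 mA, giving I_C = β·I_B = 5.28 mA.
But then V_CE = 11 − 5.28×5.6 = -18.6 V < V_CE(sat) = 0.2 V — impossible in the active region.
So the transistor is saturated. With V_CE = 0.2 V, I_C = (V_CC − 0.2)/R_C = 10.8/5.6 = 1.93 mA.
Check: β·I_B = 5.28 mA > I_C = 1.93 mA, confirming saturation.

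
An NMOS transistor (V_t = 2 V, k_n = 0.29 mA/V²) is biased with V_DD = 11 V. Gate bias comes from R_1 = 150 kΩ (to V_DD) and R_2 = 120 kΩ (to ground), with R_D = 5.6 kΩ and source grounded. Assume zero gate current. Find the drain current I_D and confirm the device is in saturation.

I_D ≈ 1.2 mA

V_G = V_DD·R_2/(R_1+R_2) = 11×120/270 = 4.89 V. With the source grounded, V_GS = V_G = 4.89 V.
Assume saturation: I_D = (k_n/2)(V_GS − V_t)² = (0.29/2)×(4.89 − 2)² = 0.145×2.89² = 1.21 mA.
V_DS = V_DD − I_D·R_D = 11 − 1.21×5.6 = 4.22 V.
Saturation requires V_DS ≥ V_GS − V_t = 2.89 V; 4.22 ≥ 2.89 ✓.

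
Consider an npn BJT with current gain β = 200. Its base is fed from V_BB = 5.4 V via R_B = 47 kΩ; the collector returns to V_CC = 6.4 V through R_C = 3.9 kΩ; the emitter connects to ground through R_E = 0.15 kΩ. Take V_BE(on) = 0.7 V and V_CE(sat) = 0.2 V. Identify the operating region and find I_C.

saturation; I_C ≈ 1.5 mA

Assume active: I_B = (5.4 − 0.7)/(47 + 201×0.15) = 0.0609 mA, I_C = β·I_B = 12.2 mA.
Then V_CE = 6.4 − 12.2×3.9 − 12.2×0.15 = -43 V < 0.2 V — the active assumption fails.
Re-solve with V_CE = 0.2 V. KCL at the emitter: V_E/R_E = (V_BB−0.7−V_E)/R_B + (V_CC−0.2−V_E)/R_C, giving V_E = 0.243 V.
I_C = (V_CC − 0.2 − V_E)/R_C = (6.2 − 0.243)/3.9 = 1.53 mA.
Check: I_B = (4.7 − 0.243)/47 = 0.0948 mA, and β·I_B = 19 mA > I_C, confirming saturation.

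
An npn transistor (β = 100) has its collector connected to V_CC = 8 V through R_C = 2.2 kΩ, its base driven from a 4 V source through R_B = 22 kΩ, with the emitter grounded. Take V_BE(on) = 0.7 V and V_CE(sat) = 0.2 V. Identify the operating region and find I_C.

saturation; I_C ≈ 3.5 mA

Assume active: I_B = (4 − 0.7)/22 = 0.15 mA, giving I_C = β·I_B = 15 mA.
But then V_CE = 8 − 15×2.2 = -25 V < V_CE(sat) = 0.2 V — impossible in the active region.
So the transistor is saturated. With V_CE = 0.2 V, I_C = (V_CC − 0.2)/R_C = 7.8/2.2 = 3.55 mA.
Check: β·I_B = 15 mA > I_C = 3.55 mA, confirming saturation.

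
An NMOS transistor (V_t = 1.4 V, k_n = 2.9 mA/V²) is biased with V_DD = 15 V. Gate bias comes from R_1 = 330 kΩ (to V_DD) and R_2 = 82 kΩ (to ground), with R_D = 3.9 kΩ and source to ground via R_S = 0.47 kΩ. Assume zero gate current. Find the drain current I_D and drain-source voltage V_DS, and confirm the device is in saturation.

V_G = V_DD·R_2/(R_1+R_2) = 15×82/412 = 2.99 V.
Assume saturation: I_D = (k_n/2)(V_GS − V_t)² with V_GS = V_G − I_D·R_S = 2.99 − 0.47·I_D.
Substituting gives 0.32·I_D² − 3.16·I_D + 3.64 = 0, with roots I_D = 1.33 or 8.54 mA.
The root I_D = 8.54 mA gives V_GS = -1.03 V ≤ V_t, so take I_D = 1.33 mA.
Then V_GS = 2.36 V and V_DS = V_DD − I_D(R_D+R_S) = 15 − 1.33×4.37 = 9.17 V.
Saturation requires V_DS ≥ V_GS − V_t = 0.959 V; 9.17 ≥ 0.959 ✓.

I_D ≈ 1.3 mA, V_DS ≈ 9.2 V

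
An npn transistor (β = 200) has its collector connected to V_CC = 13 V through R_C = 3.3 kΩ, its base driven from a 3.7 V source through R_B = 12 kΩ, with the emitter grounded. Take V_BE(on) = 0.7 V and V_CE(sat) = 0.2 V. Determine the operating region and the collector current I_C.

Assume active: I_B = (3.7 − 0.7)/12 = 0.25 mA, giving I_C = β·I_B = 50 mA.
But then V_CE = 13 − 50×3.3 = -152 V < V_CE(sat) = 0.2 V — impossible in the active region.
So the transistor is saturated. With V_CE = 0.2 V, I_C = (V_CC − 0.2)/R_C = 12.8/3.3 = 3.88 mA.
Check: β·I_B = 50 mA > I_C = 3.88 mA, confirming saturation.

saturation; I_C ≈ 3.9 mA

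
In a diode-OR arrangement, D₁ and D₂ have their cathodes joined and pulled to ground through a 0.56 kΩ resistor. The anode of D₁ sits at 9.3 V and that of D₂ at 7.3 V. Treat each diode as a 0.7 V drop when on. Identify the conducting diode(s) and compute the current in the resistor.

Only D₁ conducts; I_R ≈ 15 mA

Assume both conduct. Then node N would need to be at both 9.3−0.7 = 8.6 V and 7.3−0.7 = 6.6 V, which is impossible.
Assume only D₁ conducts: V_N = 9.3 − 0.7 = 8.6 V, so I_R = 8.6/0.56 = 15.4 mA.
Check D₂: its anode-to-cathode voltage is 7.3 − 8.6 = -1.3 V < 0.7 V, so it is off. The assumption is consistent.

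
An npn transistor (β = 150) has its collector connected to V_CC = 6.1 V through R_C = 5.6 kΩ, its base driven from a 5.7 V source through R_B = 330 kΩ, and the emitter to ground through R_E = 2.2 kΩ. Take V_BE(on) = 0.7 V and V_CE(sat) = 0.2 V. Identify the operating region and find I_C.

saturation; I_C ≈ 0.75 mA

Assume active: I_B = (5.7 − 0.7)/(330 + 151×2.2) = 0.00755 mA, I_C = β·I_B = 1.13 mA.
Then V_CE = 6.1 − 1.13×5.6 − 1.14×2.2 = -2.75 V < 0.2 V — the active assumption fails.
Re-solve with V_CE = 0.2 V. KCL at the emitter: V_E/R_E = (V_BB−0.7−V_E)/R_B + (V_CC−0.2−V_E)/R_C, giving V_E = 1.68 V.
I_C = (V_CC − 0.2 − V_E)/R_C = (5.9 − 1.68)/5.6 = 0.754 mA.
Check: I_B = (5 − 1.68)/330 = 0.0101 mA, and β·I_B = 1.51 mA > I_C, confirming saturation.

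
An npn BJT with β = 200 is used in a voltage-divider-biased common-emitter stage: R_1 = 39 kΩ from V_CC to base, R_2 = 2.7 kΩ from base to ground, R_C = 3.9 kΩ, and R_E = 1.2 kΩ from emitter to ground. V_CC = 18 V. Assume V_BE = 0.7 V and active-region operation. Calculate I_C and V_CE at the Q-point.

I_C ≈ 0.38 mA, V_CE ≈ 16 V

Thevenize the base divider: V_Th = V_CC·R_2/(R_1+R_2) = 18×2.7/41.7 = 1.17 V, R_Th = R_1‖R_2 = 2.53 kΩ.
Base-emitter loop: V_Th = I_B·R_Th + V_BE + (β+1)I_B·R_E, so I_B = (1.17 − 0.7) / (2.53 + 201×1.2) = 0.00191 mA.
I_C = β·I_B = 200×0.00191 = 0.382 mA, and I_E = (β+1)I_B = 0.384 mA.
V_CE = V_CC − I_C·R_C − I_E·R_E = 18 − 0.382×3.9 − 0.384×1.2 = 16 V.
V_CE = 16 V > 0.2 V confirms active-region operation.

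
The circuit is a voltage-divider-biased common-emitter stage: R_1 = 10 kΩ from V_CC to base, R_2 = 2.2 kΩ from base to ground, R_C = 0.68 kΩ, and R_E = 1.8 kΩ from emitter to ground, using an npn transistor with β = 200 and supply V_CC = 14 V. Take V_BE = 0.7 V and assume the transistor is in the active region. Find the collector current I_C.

I_C ≈ 1 mA

Thevenize the base divider: V_Th = V_CC·R_2/(R_1+R_2) = 14×2.2/12.2 = 2.52 V, R_Th = R_1‖R_2 = 1.8 kΩ.
Base-emitter loop: V_Th = I_B·R_Th + V_BE + (β+1)I_B·R_E, so I_B = (2.52 − 0.7) / (1.8 + 201×1.8) = 0.00502 mA.
I_C = β·I_B = 200×0.00502 = 1 mA, and I_E = (β+1)I_B = 1.01 mA.
V_CE = V_CC − I_C·R_C − I_E·R_E = 14 − 1×0.68 − 1.01×1.8 = 11.5 V.
V_CE = 11.5 V > 0.2 V confirms active-region operation.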